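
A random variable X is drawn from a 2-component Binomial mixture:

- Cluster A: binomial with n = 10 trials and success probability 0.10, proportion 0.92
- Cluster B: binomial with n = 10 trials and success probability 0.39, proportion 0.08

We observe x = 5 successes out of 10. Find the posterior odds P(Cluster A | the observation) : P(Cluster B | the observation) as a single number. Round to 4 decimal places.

Only the two components matter; the odds are (P(Z=i) f_i(x)) / (P(Z=j) f_j(x)).
Component likelihoods at x = 5 successes out of 10:
  f_A = 0.00148803
  f_B = 0.192032
Odds = (0.92/0.08) × (0.00148803/0.192032) = 11.5 × 0.00774891 ≈ 0.0891

0.0891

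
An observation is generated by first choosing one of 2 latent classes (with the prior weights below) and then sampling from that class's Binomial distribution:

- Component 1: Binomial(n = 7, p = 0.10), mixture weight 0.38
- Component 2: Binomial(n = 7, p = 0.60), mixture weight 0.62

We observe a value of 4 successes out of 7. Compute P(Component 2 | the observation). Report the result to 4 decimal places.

0.9946

The responsibility of component k is π_k f_k(x) divided by Σ_j π_j f_j(x).
Binomial probabilities:
  p_1 = C(7,4)·0.10^4·0.90^3 = 35·0.0001·0.729 = 0.0025515
  p_2 = C(7,4)·0.60^4·0.40^3 = 35·0.1296·0.064 = 0.290304
Multiply by the mixture weights:
  π_1·p_1 = 0.38 × 0.0025515 = 0.00096957
  π_2·p_2 = 0.62 × 0.290304 = 0.179988
Normaliser: 0.00096957 + 0.179988 = 0.180958
Responsibility of Component 2: 0.179988 / 0.180958 ≈ 0.9946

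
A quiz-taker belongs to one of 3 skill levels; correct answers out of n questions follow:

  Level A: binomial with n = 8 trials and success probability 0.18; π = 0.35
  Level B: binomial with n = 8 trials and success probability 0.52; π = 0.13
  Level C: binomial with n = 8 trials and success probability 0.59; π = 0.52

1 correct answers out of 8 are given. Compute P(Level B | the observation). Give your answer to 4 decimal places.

0.0238

P(component k | x) = π_k·f_k(x) / marginal(x), where marginal(x) = Σ_j π_j·f_j(x).
Evaluate each component's likelihood at the observed value:
  L_A = C(8,1)·0.18^1·0.82^7 = 8·0.18·0.249285 = 0.358971
  L_B = C(8,1)·0.52^1·0.48^7 = 8·0.52·0.00587068 = 0.024422
  L_C = C(8,1)·0.59^1·0.41^7 = 8·0.59·0.00194754 = 0.0091924
Unnormalised posteriors:
  π_A·L_A = 0.35 × 0.358971 = 0.12564
  π_B·L_B = 0.13 × 0.024422 = 0.00317487
  π_C·L_C = 0.52 × 0.0091924 = 0.00478005
Marginal: 0.12564 + 0.00317487 + 0.00478005 = 0.133595
P(Level B | 1 correct answers out of 8) = 0.00317487 / 0.133595 ≈ 0.0238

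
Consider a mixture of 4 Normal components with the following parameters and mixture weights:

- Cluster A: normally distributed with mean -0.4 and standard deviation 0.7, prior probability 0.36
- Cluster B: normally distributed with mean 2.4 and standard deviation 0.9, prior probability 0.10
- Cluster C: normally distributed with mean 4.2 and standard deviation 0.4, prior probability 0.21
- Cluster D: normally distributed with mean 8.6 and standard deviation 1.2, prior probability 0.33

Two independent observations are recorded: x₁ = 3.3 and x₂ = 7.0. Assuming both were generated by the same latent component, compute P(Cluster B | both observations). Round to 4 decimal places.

0.0283

By Bayes' theorem, P(k | x) = w_k f_k(x) / Σ_j w_j f_j(x).
Since both observations come from the same component, the likelihood for component k is f_k(x₁)·f_k(x₂).
  L_A = [4.88634e-07] × [3.07964e-25] = 1.50482e-31
  L_B = [0.268856] × [9.41957e-07] = 2.53251e-07
  L_C = [0.0793491] × [2.28368e-11] = 1.81208e-12
  L_D = [1.9313e-05] × [0.136675] = 2.6396e-06
Prior × likelihood for each component:
  w_A·L_A = 0.36 × 1.50482e-31 = 5.41734e-32
  w_B·L_B = 0.10 × 2.53251e-07 = 2.53251e-08
  w_C·L_C = 0.21 × 1.81208e-12 = 3.80537e-13
  w_D·L_D = 0.33 × 2.6396e-06 = 8.7107e-07
Evidence: 5.41734e-32 + 2.53251e-08 + 3.80537e-13 + 8.7107e-07 = 8.96395e-07
P(Cluster B | x₁, x₂) ≈ 0.0283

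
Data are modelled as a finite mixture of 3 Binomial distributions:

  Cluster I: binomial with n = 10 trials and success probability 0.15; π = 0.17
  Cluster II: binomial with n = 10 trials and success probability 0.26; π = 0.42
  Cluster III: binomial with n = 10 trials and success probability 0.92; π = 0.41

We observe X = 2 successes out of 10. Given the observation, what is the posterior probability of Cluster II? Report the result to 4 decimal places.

By Bayes' theorem, P(k | x) = π_k f_k(x) / Σ_j π_j f_j(x).
Evaluate each component's likelihood at the observed value:
  p_I = C(10,2)·0.15^2·0.85^8 = 45·0.0225·0.272491 = 0.275897
  p_II = C(10,2)·0.26^2·0.74^8 = 45·0.0676·0.0899195 = 0.273535
  p_III = C(10,2)·0.92^2·0.08^8 = 45·0.8464·1.67772e-09 = 6.39011e-08
Unnormalised posteriors:
  π_I·p_I = 0.17 × 0.275897 = 0.0469024
  π_II·p_II = 0.42 × 0.273535 = 0.114885
  π_III·p_III = 0.41 × 6.39011e-08 = 2.61994e-08
Marginal: 0.0469024 + 0.114885 + 2.61994e-08 = 0.161787
So the posterior for Cluster II is 0.114885 / 0.161787 ≈ 0.7101.

0.7101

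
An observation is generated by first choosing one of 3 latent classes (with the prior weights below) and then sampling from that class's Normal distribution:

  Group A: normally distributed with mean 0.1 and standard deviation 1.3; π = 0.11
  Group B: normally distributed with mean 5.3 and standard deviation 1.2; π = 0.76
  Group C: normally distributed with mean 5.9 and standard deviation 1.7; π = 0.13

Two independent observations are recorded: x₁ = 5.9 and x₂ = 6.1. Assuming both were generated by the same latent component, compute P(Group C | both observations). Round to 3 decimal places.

0.107

P(component k | x) = w_k·f_k(x) / marginal(x), where marginal(x) = Σ_j w_j·f_j(x).
Since both observations come from the same component, the likelihood for component k is f_k(x₁)·f_k(x₂).
  p_A = [1.46076e-05] × [7.26683e-06] = 1.06151e-10
  p_B = [0.293388] × [0.266207] = 0.0781018
  p_C = [0.234672] × [0.233054] = 0.0546911
Prior × likelihood for each component:
  w_A·p_A = 0.11 × 1.06151e-10 = 1.16766e-11
  w_B·p_B = 0.76 × 0.0781018 = 0.0593574
  w_C·p_C = 0.13 × 0.0546911 = 0.00710985
Normaliser: 1.16766e-11 + 0.0593574 + 0.00710985 = 0.0664672
P(Group C | x₁, x₂) = 0.00710985 / 0.0664672 ≈ 0.107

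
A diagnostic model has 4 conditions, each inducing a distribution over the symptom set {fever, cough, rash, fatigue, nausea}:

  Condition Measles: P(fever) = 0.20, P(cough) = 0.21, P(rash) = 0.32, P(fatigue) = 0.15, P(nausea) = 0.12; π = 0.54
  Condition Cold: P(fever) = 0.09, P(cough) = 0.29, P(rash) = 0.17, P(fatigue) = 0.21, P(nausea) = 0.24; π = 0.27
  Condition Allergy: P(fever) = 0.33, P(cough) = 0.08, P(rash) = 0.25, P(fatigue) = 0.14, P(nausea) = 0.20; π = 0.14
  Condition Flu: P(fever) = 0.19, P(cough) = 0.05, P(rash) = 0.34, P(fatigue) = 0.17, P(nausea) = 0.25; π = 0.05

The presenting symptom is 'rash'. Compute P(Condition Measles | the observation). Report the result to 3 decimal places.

0.638

Posterior ∝ prior × likelihood, so P(k | x) ∝ w_k f_k(x); normalise over all components.
Component likelihoods at x = 'rash':
  L_Measles = 0.32
  L_Cold = 0.17
  L_Allergy = 0.25
  L_Flu = 0.34
Prior × likelihood for each component:
  w_Measles·L_Measles = 0.54 × 0.32 = 0.1728
  w_Cold·L_Cold = 0.27 × 0.17 = 0.0459
  w_Allergy·L_Allergy = 0.14 × 0.25 = 0.035
  w_Flu·L_Flu = 0.05 × 0.34 = 0.017
Evidence: 0.1728 + 0.0459 + 0.035 + 0.017 = 0.2707
P(Condition Measles | x) = 0.1728 / 0.2707 ≈ 0.638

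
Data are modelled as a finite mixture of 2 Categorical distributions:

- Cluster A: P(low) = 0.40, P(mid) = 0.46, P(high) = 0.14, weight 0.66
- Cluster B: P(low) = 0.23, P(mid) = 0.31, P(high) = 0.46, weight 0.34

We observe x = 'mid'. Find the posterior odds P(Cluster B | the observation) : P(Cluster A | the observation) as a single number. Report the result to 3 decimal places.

0.347

The posterior odds equal the prior odds times the likelihood ratio: (P(Z=i)/P(Z=j))·(f_i(x)/f_j(x)).
Component likelihoods at x = 'mid':
  p_A = 0.46
  p_B = 0.31
Odds = (0.34/0.66) × (0.31/0.46) = 0.515152 × 0.673913 ≈ 0.347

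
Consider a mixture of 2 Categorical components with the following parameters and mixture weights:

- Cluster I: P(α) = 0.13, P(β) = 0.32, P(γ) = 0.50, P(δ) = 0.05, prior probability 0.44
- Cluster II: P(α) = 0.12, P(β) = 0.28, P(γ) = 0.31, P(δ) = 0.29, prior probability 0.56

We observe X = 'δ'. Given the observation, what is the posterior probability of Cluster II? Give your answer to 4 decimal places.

0.8807

By Bayes' theorem, P(k | x) = P(Z=k) f_k(x) / Σ_j P(Z=j) f_j(x).
Evaluate each component's likelihood at the observed value:
  f_I = P(δ | comp) = 0.05
  f_II = P(δ | comp) = 0.29
Multiply by the mixture weights:
  P(Z=I)·f_I = 0.44 × 0.05 = 0.022
  P(Z=II)·f_II = 0.56 × 0.29 = 0.1624
Marginal: 0.022 + 0.1624 = 0.1844
P(Cluster II | data) ≈ 0.8807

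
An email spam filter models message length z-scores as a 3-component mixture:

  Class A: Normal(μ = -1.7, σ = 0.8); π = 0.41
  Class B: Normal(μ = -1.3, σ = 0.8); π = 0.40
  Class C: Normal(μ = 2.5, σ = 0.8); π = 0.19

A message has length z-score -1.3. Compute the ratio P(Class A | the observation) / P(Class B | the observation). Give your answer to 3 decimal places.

0.905

Since P(k|x) ∝ π_k f_k(x), the posterior odds are π_i f_i(x) / (π_j f_j(x)).
Evaluate each component's likelihood at the observed value:
  L_A = (1/(0.8·√(2π)))·exp(−(-1.3−-1.7)²/(2·0.8²)) = 0.498678·exp(-0.12500) = 0.440082
  L_B = (1/(0.8·√(2π)))·exp(−(-1.3−-1.3)²/(2·0.8²)) = 0.498678·exp(-0.00000) = 0.498678
  L_C = (1/(0.8·√(2π)))·exp(−(-1.3−2.5)²/(2·0.8²)) = 0.498678·exp(-11.28125) = 6.28688e-06
Odds = (0.41/0.40) × (0.440082/0.498678) = 1.025 × 0.882497 ≈ 0.905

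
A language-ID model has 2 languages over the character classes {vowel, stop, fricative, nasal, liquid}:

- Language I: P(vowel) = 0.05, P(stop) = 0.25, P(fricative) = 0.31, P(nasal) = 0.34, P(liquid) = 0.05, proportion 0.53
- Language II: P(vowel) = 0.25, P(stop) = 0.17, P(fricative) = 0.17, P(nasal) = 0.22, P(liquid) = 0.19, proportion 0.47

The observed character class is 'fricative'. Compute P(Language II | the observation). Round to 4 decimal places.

0.3272

Posterior ∝ prior × likelihood, so P(k | x) ∝ P(Z=k) f_k(x); normalise over all components.
Evaluate each component's likelihood at the observed value:
  p_I = 0.31
  p_II = 0.17
Prior × likelihood for each component:
  P(Z=I)·p_I = 0.53 × 0.31 = 0.1643
  P(Z=II)·p_II = 0.47 × 0.17 = 0.0799
Sum: 0.1643 + 0.0799 = 0.2442
P(Language II | 'fricative') ≈ 0.3272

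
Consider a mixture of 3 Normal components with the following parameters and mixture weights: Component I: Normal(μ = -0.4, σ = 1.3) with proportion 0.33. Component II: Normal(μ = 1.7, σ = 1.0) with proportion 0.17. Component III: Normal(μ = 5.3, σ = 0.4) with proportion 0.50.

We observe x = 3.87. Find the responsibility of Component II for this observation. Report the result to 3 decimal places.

By Bayes' theorem, P(k | x) = P(Z=k) f_k(x) / Σ_j P(Z=j) f_j(x).
Normal densities:
  L_I = (1/(1.3·√(2π)))·exp(−(3.87−-0.4)²/(2·1.3²)) = 0.306879·exp(-5.39435) = 0.0013939
  L_II = (1/(1.0·√(2π)))·exp(−(3.87−1.7)²/(2·1.0²)) = 0.398942·exp(-2.35445) = 0.0378779
  L_III = (1/(0.4·√(2π)))·exp(−(3.87−5.3)²/(2·0.4²)) = 0.997356·exp(-6.39031) = 0.0016733
Weight by the priors:
  P(Z=I)·L_I = 0.33 × 0.0013939 = 0.000459986
  P(Z=II)·L_II = 0.17 × 0.0378779 = 0.00643924
  P(Z=III)·L_III = 0.50 × 0.0016733 = 0.000836648
Denominator: 0.000459986 + 0.00643924 + 0.000836648 = 0.00773587
P(Component II | the observation) = 0.00643924 / 0.00773587 ≈ 0.832

0.832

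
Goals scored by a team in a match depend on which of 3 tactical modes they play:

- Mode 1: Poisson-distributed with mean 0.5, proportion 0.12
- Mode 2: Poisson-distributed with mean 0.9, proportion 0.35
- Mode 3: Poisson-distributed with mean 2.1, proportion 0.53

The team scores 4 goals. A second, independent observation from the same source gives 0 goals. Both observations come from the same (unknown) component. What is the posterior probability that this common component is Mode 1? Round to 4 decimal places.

0.0141

Posterior ∝ prior × likelihood, so P(k | x) ∝ π_k f_k(x); normalise over all components.
Since both observations come from the same component, the likelihood for component k is f_k(x₁)·f_k(x₂).
  p_1 = [e^(−0.5)·0.5^4/4! = 0.00157951] × [0.606531] = 0.000958019
  p_2 = [e^(−0.9)·0.9^4/4! = 0.0111146] × [0.40657] = 0.00451886
  p_3 = [e^(−2.1)·2.1^4/4! = 0.099231] × [0.122456] = 0.0121515
Unnormalised posteriors:
  π_1·p_1 = 0.12 × 0.000958019 = 0.000114962
  π_2·p_2 = 0.35 × 0.00451886 = 0.0015816
  π_3·p_3 = 0.53 × 0.0121515 = 0.00644028
Denominator: 0.000114962 + 0.0015816 + 0.00644028 = 0.00813685
Responsibility of Mode 1: 0.000114962 / 0.00813685 ≈ 0.0141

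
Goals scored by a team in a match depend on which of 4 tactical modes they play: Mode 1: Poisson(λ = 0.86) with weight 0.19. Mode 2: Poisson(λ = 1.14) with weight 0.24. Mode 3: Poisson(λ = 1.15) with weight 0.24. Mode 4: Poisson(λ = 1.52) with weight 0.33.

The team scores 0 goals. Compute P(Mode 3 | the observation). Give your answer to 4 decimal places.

By Bayes' theorem, P(k | x) = π_k f_k(x) / Σ_j π_j f_j(x).
Component likelihoods at x = 0 goals:
  p_1 = e^(−0.86)·0.86^0/0! = 0.423162
  p_2 = e^(−1.14)·1.14^0/0! = 0.319819
  p_3 = e^(−1.15)·1.15^0/0! = 0.316637
  p_4 = e^(−1.52)·1.52^0/0! = 0.218712
Prior × likelihood for each component:
  π_1·p_1 = 0.19 × 0.423162 = 0.0804008
  π_2·p_2 = 0.24 × 0.319819 = 0.0767566
  π_3·p_3 = 0.24 × 0.316637 = 0.0759928
  π_4·p_4 = 0.33 × 0.218712 = 0.0721749
Evidence: 0.0804008 + 0.0767566 + 0.0759928 + 0.0721749 = 0.305325
P(Mode 3 | the observation) ≈ 0.2489

0.2489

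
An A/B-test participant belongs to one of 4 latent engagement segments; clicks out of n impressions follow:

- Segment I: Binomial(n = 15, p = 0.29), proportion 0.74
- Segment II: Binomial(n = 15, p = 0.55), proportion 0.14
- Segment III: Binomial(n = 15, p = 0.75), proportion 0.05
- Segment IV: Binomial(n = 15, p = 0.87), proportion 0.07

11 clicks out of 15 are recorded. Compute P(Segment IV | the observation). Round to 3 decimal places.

0.208

Apply Bayes' rule: the posterior for each component is proportional to its prior times its likelihood at x.
Binomial probabilities:
  p_I = C(15,11)·0.29^11·0.71^4 = 1365·1.22005e-06·0.254117 = 0.000423198
  p_II = C(15,11)·0.55^11·0.45^4 = 1365·0.00139312·0.0410062 = 0.077978
  p_III = C(15,11)·0.75^11·0.25^4 = 1365·0.0422351·0.00390625 = 0.225199
  p_IV = C(15,11)·0.87^11·0.13^4 = 1365·0.216128·0.00028561 = 0.0842593
Unnormalised posteriors:
  P(Z=I)·p_I = 0.74 × 0.000423198 = 0.000313167
  P(Z=II)·p_II = 0.14 × 0.077978 = 0.0109169
  P(Z=III)·p_III = 0.05 × 0.225199 = 0.01126
  P(Z=IV)·p_IV = 0.07 × 0.0842593 = 0.00589815
Marginal: 0.000313167 + 0.0109169 + 0.01126 + 0.00589815 = 0.0283882
Responsibility of Segment IV: 0.00589815 / 0.0283882 ≈ 0.208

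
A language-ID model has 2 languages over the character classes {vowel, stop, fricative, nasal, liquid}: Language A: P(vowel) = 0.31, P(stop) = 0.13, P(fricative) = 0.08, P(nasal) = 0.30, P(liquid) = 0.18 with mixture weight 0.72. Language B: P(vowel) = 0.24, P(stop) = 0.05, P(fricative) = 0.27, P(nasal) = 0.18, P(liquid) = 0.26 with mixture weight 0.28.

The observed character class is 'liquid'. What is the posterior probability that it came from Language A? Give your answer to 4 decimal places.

0.6403

Posterior ∝ prior × likelihood, so P(k | x) ∝ P(Z=k) f_k(x); normalise over all components.
Evaluate each component's likelihood at the observed value:
  L_A = 0.18
  L_B = 0.26
Prior × likelihood for each component:
  P(Z=A)·L_A = 0.72 × 0.18 = 0.1296
  P(Z=B)·L_B = 0.28 × 0.26 = 0.0728
Evidence: 0.1296 + 0.0728 = 0.2024
So the posterior for Language A is 0.1296 / 0.2024 ≈ 0.6403.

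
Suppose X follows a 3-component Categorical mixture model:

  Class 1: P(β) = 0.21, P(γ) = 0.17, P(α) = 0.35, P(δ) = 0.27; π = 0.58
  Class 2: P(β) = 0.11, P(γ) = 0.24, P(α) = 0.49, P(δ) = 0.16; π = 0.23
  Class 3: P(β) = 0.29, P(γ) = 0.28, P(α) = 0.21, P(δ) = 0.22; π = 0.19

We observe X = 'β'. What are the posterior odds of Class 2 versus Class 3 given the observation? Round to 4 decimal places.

Only the two components matter; the odds are (π_i f_i(x)) / (π_j f_j(x)).
Evaluate each component's likelihood at the observed value:
  L_1 = P(β | comp) = 0.21
  L_2 = P(β | comp) = 0.11
  L_3 = P(β | comp) = 0.29
0.0253 / 0.0551 ≈ 0.4592

0.4592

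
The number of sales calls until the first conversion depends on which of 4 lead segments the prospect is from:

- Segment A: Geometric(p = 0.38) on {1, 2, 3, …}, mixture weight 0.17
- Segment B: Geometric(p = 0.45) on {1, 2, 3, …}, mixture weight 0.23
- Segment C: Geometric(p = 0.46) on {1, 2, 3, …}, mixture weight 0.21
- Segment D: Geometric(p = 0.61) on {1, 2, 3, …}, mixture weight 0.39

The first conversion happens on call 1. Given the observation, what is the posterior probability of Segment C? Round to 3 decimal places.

0.192

Posterior ∝ prior × likelihood, so P(k | x) ∝ w_k f_k(x); normalise over all components.
Evaluate each component's likelihood at the observed value:
  L_A = 0.38·(1−0.38)^0 = 0.38·1 = 0.38
  L_B = 0.45·(1−0.45)^0 = 0.45·1 = 0.45
  L_C = 0.46·(1−0.46)^0 = 0.46·1 = 0.46
  L_D = 0.61·(1−0.61)^0 = 0.61·1 = 0.61
Prior × likelihood for each component:
  w_A·L_A = 0.17 × 0.38 = 0.0646
  w_B·L_B = 0.23 × 0.45 = 0.1035
  w_C·L_C = 0.21 × 0.46 = 0.0966
  w_D·L_D = 0.39 × 0.61 = 0.2379
Evidence: 0.0646 + 0.1035 + 0.0966 + 0.2379 = 0.5026
P(Segment C | the observation) ≈ 0.192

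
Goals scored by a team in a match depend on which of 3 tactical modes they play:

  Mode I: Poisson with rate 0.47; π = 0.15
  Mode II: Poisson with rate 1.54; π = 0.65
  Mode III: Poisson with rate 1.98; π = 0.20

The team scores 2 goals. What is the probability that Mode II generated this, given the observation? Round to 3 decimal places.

Apply Bayes' rule: the posterior for each component is proportional to its prior times its likelihood at x.
Evaluate each component's likelihood at the observed value:
  f_I = 0.0690315
  f_II = 0.254213
  f_III = 0.270643
Weight by the priors:
  P(Z=I)·f_I = 0.15 × 0.0690315 = 0.0103547
  P(Z=II)·f_II = 0.65 × 0.254213 = 0.165239
  P(Z=III)·f_III = 0.20 × 0.270643 = 0.0541287
Sum: 0.0103547 + 0.165239 + 0.0541287 = 0.229722
P(Mode II | x) ≈ 0.719

0.719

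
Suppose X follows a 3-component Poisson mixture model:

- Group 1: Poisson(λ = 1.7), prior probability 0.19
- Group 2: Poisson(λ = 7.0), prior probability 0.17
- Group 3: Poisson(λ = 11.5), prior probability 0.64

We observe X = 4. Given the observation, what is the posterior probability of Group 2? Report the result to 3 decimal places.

0.480

Apply Bayes' rule: the posterior for each component is proportional to its prior times its likelihood at x.
Evaluate each component's likelihood at the observed value:
  f_1 = e^(−1.7)·1.7^4/4! = 0.0635746
  f_2 = e^(−7.0)·7.0^4/4! = 0.0912262
  f_3 = e^(−11.5)·11.5^4/4! = 0.00738233
Weight by the priors:
  π_1·f_1 = 0.19 × 0.0635746 = 0.0120792
  π_2·f_2 = 0.17 × 0.0912262 = 0.0155085
  π_3·f_3 = 0.64 × 0.00738233 = 0.00472469
Evidence: 0.0120792 + 0.0155085 + 0.00472469 = 0.0323123
P(Group 2 | the observation) ≈ 0.480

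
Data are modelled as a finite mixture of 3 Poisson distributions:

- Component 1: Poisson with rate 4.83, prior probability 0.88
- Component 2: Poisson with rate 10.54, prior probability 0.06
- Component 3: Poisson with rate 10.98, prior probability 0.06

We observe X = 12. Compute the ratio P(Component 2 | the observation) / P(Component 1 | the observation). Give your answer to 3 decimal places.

2.634

Only the two components matter; the odds are (w_i f_i(x)) / (w_j f_j(x)).
Component likelihoods at x = 12:
  L_1 = 0.00268773
  L_2 = 0.103821
  L_3 = 0.109229
Odds = (0.06/0.88) × (0.103821/0.00268773) = 0.0681818 × 38.6278 ≈ 2.634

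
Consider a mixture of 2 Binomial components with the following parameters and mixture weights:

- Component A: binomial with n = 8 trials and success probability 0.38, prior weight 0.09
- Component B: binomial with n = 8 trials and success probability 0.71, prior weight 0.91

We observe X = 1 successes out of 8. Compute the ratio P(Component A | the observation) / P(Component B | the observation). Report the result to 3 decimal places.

The posterior odds equal the prior odds times the likelihood ratio: (π_i/π_j)·(f_i(x)/f_j(x)).
Binomial probabilities:
  f_A = 0.107057
  f_B = 0.000979793
Posterior odds = (π_A·f_A) / (π_B·f_B) = (0.09·0.107057) / (0.91·0.000979793) = 0.00963514 / 0.000891612 ≈ 10.806

10.806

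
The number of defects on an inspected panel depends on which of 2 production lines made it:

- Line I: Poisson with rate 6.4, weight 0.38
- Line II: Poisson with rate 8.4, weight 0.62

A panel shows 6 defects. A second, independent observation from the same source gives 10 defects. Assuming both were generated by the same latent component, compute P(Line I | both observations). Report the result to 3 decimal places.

0.301

Apply Bayes' rule: the posterior for each component is proportional to its prior times its likelihood at x.
Since both observations come from the same component, the likelihood for component k is f_k(x₁)·f_k(x₂).
  f_I = [0.158585] × [0.05279] = 0.00837172
  f_II = [0.109716] × [0.108382] = 0.0118912
Prior × likelihood for each component:
  P(Z=I)·f_I = 0.38 × 0.00837172 = 0.00318125
  P(Z=II)·f_II = 0.62 × 0.0118912 = 0.00737255
Denominator: 0.00318125 + 0.00737255 = 0.0105538
P(Line I | x) ≈ 0.301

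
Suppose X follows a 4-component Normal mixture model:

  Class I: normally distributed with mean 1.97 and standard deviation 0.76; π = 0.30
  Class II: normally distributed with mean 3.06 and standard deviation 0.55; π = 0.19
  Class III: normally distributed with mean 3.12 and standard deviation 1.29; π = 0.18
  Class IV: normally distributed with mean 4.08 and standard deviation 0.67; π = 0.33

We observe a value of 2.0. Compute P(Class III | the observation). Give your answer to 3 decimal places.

0.175

P(component k | x) = w_k·f_k(x) / marginal(x), where marginal(x) = Σ_j w_j·f_j(x).
Normal densities:
  f_I = 0.524515
  f_II = 0.113235
  f_III = 0.212146
  f_IV = 0.00480859
Unnormalised posteriors:
  w_I·f_I = 0.30 × 0.524515 = 0.157355
  w_II·f_II = 0.19 × 0.113235 = 0.0215146
  w_III·f_III = 0.18 × 0.212146 = 0.0381863
  w_IV·f_IV = 0.33 × 0.00480859 = 0.00158683
Evidence: 0.157355 + 0.0215146 + 0.0381863 + 0.00158683 = 0.218642
So the posterior for Class III is 0.0381863 / 0.218642 ≈ 0.175.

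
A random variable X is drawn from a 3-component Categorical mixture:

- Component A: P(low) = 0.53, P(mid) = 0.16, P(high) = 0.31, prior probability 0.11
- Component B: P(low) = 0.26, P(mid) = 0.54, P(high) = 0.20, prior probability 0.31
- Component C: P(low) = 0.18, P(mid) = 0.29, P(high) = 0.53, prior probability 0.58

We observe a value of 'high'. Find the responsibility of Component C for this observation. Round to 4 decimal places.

Posterior ∝ prior × likelihood, so P(k | x) ∝ P(Z=k) f_k(x); normalise over all components.
Evaluate each component's likelihood at the observed value:
  L_A = P(high | comp) = 0.31
  L_B = P(high | comp) = 0.20
  L_C = P(high | comp) = 0.53
Prior × likelihood for each component:
  P(Z=A)·L_A = 0.11 × 0.31 = 0.0341
  P(Z=B)·L_B = 0.31 × 0.2 = 0.062
  P(Z=C)·L_C = 0.58 × 0.53 = 0.3074
Sum: 0.0341 + 0.062 + 0.3074 = 0.4035
P(Component C | x) = 0.3074 / 0.4035 ≈ 0.7618

0.7618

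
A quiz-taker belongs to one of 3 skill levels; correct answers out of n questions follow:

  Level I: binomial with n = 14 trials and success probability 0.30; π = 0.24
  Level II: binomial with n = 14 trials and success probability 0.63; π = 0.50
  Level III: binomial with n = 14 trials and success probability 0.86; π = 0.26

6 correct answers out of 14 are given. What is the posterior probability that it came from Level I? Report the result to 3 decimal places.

Posterior ∝ prior × likelihood, so P(k | x) ∝ w_k f_k(x); normalise over all components.
Component likelihoods at x = 6 correct answers out of 14:
  p_I = C(14,6)·0.30^6·0.70^8 = 3003·0.000729·0.057648 = 0.126202
  p_II = C(14,6)·0.63^6·0.37^8 = 3003·0.0625235·0.000351248 = 0.0659496
  p_III = C(14,6)·0.86^6·0.14^8 = 3003·0.404567·1.47579e-07 = 0.000179296
Prior × likelihood for each component:
  w_I·p_I = 0.24 × 0.126202 = 0.0302885
  w_II·p_II = 0.50 × 0.0659496 = 0.0329748
  w_III·p_III = 0.26 × 0.000179296 = 4.66169e-05
Denominator: 0.0302885 + 0.0329748 + 4.66169e-05 = 0.06331
So the posterior for Level I is 0.0302885 / 0.06331 ≈ 0.478.

0.478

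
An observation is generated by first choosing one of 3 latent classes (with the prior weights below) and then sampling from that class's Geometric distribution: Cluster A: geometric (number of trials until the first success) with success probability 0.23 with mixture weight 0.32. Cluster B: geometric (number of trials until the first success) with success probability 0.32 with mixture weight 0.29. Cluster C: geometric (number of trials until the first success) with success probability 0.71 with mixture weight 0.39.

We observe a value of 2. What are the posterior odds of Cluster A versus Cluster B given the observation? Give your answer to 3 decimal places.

0.898

Posterior odds = (π_i f_i(x)) / (π_j f_j(x)); the normalising sum cancels.
Component likelihoods at x = 2:
  f_A = 0.1771
  f_B = 0.2176
  f_C = 0.2059
Posterior odds = (π_A·f_A) / (π_B·f_B) = (0.32·0.1771) / (0.29·0.2176) = 0.056672 / 0.063104 ≈ 0.898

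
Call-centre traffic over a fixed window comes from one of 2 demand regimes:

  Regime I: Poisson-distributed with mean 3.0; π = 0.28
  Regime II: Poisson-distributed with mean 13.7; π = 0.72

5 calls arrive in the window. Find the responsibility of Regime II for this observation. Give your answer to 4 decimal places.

Apply Bayes' rule: the posterior for each component is proportional to its prior times its likelihood at x.
Component likelihoods at x = 5 calls:
  L_I = e^(−3.0)·3.0^5/5! = 0.100819
  L_II = e^(−13.7)·13.7^5/5! = 0.00451427
Prior × likelihood for each component:
  π_I·L_I = 0.28 × 0.100819 = 0.0282293
  π_II·L_II = 0.72 × 0.00451427 = 0.00325027
Evidence: 0.0282293 + 0.00325027 = 0.0314795
P(Regime II | 5 calls) = 0.00325027 / 0.0314795 ≈ 0.1033

0.1033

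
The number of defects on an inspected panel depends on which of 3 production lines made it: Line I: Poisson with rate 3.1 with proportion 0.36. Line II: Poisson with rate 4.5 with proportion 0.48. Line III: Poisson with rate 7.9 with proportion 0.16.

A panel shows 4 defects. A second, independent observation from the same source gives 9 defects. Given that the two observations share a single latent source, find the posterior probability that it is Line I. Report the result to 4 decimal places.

0.0586

Posterior ∝ prior × likelihood, so P(k | x) ∝ π_k f_k(x); normalise over all components.
Since both observations come from the same component, the likelihood for component k is f_k(x₁)·f_k(x₂).
  f_I = [0.17335] × [0.00328231] = 0.000568986
  f_II = [0.189808] × [0.0231646] = 0.00439681
  f_III = [0.0601687] × [0.122449] = 0.00736758
Unnormalised posteriors:
  π_I·f_I = 0.36 × 0.000568986 = 0.000204835
  π_II·f_II = 0.48 × 0.00439681 = 0.00211047
  π_III·f_III = 0.16 × 0.00736758 = 0.00117881
Marginal: 0.000204835 + 0.00211047 + 0.00117881 = 0.00349412
Responsibility of Line I: 0.000204835 / 0.00349412 ≈ 0.0586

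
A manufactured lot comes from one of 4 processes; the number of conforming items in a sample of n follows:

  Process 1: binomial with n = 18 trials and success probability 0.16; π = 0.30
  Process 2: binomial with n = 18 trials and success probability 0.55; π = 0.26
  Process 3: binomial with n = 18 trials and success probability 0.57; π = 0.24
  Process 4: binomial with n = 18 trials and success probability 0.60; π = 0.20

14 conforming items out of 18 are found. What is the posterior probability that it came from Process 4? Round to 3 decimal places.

By Bayes' theorem, P(k | x) = π_k f_k(x) / Σ_j π_j f_j(x).
Evaluate each component's likelihood at the observed value:
  L_1 = 1.09779e-08
  L_2 = 0.0290837
  L_3 = 0.03998
  L_4 = 0.0613874
Prior × likelihood for each component:
  π_1·L_1 = 0.30 × 1.09779e-08 = 3.29336e-09
  π_2·L_2 = 0.26 × 0.0290837 = 0.00756175
  π_3·L_3 = 0.24 × 0.03998 = 0.00959521
  π_4·L_4 = 0.20 × 0.0613874 = 0.0122775
Normaliser: 3.29336e-09 + 0.00756175 + 0.00959521 + 0.0122775 = 0.0294344
Responsibility of Process 4: 0.0122775 / 0.0294344 ≈ 0.417

0.417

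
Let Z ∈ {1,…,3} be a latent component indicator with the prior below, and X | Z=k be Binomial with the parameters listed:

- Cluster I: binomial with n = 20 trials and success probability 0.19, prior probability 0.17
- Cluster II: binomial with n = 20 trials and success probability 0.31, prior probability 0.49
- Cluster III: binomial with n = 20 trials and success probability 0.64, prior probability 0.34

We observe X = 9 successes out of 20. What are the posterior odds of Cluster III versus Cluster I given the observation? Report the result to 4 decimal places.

The posterior odds equal the prior odds times the likelihood ratio: (π_i/π_j)·(f_i(x)/f_j(x)).
Component likelihoods at x = 9 successes out of 20:
  f_I = 0.00533732
  f_II = 0.0749551
  f_III = 0.0398248
Posterior odds = (π_III·f_III) / (π_I·f_I) = (0.34·0.0398248) / (0.17·0.00533732) = 0.0135404 / 0.000907345 ≈ 14.9231

14.9231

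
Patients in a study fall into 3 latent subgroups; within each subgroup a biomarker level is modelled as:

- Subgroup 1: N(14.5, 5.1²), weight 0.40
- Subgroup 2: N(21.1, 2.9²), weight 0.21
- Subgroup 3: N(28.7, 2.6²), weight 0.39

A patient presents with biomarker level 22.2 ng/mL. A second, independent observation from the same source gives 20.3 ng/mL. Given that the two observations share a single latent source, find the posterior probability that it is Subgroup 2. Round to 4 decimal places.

Posterior ∝ prior × likelihood, so P(k | x) ∝ P(Z=k) f_k(x); normalise over all components.
Since both observations come from the same component, the likelihood for component k is f_k(x₁)·f_k(x₂).
  f_1 = [0.0250237] × [0.0409725] = 0.00102528
  f_2 = [0.128018] × [0.13243] = 0.0169534
  f_3 = [0.00674165] × [0.000830581] = 5.59949e-06
Unnormalised posteriors:
  P(Z=1)·f_1 = 0.40 × 0.00102528 = 0.000410113
  P(Z=2)·f_2 = 0.21 × 0.0169534 = 0.00356021
  P(Z=3)·f_3 = 0.39 × 5.59949e-06 = 2.1838e-06
Normaliser: 0.000410113 + 0.00356021 + 2.1838e-06 = 0.00397251
Responsibility of Subgroup 2: 0.00356021 / 0.00397251 ≈ 0.8962

0.8962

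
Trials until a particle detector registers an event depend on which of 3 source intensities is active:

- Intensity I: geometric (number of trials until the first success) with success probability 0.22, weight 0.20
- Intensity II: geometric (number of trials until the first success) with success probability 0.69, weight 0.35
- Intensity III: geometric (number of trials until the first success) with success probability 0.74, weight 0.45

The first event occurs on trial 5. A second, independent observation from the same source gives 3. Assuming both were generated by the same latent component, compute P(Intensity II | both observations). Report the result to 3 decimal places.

By Bayes' theorem, P(k | x) = w_k f_k(x) / Σ_j w_j f_j(x).
Since both observations come from the same component, the likelihood for component k is f_k(x₁)·f_k(x₂).
  f_I = [0.0814331] × [0.133848] = 0.0108997
  f_II = [0.00637229] × [0.066309] = 0.000422541
  f_III = [0.00338162] × [0.050024] = 0.000169162
Unnormalised posteriors:
  w_I·f_I = 0.20 × 0.0108997 = 0.00217993
  w_II·f_II = 0.35 × 0.000422541 = 0.000147889
  w_III·f_III = 0.45 × 0.000169162 = 7.6123e-05
Marginal: 0.00217993 + 0.000147889 + 7.6123e-05 = 0.00240394
Responsibility of Intensity II: 0.000147889 / 0.00240394 ≈ 0.062

0.062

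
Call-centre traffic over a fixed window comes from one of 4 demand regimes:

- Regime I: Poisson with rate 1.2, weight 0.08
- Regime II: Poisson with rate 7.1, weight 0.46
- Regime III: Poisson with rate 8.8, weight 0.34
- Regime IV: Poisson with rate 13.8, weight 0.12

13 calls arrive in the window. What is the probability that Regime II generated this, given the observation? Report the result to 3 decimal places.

Apply Bayes' rule: the posterior for each component is proportional to its prior times its likelihood at x.
Evaluate each component's likelihood at the observed value:
  f_I = e^(−1.2)·1.2^13/13! = 5.17514e-10
  f_II = e^(−7.1)·7.1^13/13! = 0.0154379
  f_III = e^(−8.8)·8.8^13/13! = 0.0459413
  f_IV = e^(−13.8)·13.8^13/13! = 0.10737
Prior × likelihood for each component:
  π_I·f_I = 0.08 × 5.17514e-10 = 4.14012e-11
  π_II·f_II = 0.46 × 0.0154379 = 0.00710142
  π_III·f_III = 0.34 × 0.0459413 = 0.01562
  π_IV·f_IV = 0.12 × 0.10737 = 0.0128844
Sum: 4.14012e-11 + 0.00710142 + 0.01562 + 0.0128844 = 0.0356059
P(Regime II | x) = 0.00710142 / 0.0356059 ≈ 0.199

0.199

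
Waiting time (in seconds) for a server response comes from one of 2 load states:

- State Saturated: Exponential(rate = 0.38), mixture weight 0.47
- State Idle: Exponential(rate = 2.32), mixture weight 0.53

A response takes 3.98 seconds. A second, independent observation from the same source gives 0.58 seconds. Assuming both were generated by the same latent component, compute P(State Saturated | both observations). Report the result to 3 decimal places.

By Bayes' theorem, P(k | x) = w_k f_k(x) / Σ_j w_j f_j(x).
Since both observations come from the same component, the likelihood for component k is f_k(x₁)·f_k(x₂).
  L_Saturated = [0.0837446] × [0.304835] = 0.0255283
  L_Idle = [0.000226666] × [0.60409] = 0.000136927
Multiply by the mixture weights:
  w_Saturated·L_Saturated = 0.47 × 0.0255283 = 0.0119983
  w_Idle·L_Idle = 0.53 × 0.000136927 = 7.25711e-05
Marginal: 0.0119983 + 7.25711e-05 = 0.0120709
P(State Saturated | data) = 0.0119983 / 0.0120709 ≈ 0.994

0.994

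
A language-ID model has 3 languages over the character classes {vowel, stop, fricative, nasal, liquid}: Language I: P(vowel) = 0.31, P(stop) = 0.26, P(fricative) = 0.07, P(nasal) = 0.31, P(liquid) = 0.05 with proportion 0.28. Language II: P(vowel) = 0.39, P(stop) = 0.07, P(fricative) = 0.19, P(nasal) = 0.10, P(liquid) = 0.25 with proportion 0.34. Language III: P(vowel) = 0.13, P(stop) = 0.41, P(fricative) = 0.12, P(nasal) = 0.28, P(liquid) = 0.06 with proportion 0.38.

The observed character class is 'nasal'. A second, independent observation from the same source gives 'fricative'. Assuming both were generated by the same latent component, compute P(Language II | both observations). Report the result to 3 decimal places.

0.255

Apply Bayes' rule: the posterior for each component is proportional to its prior times its likelihood at x.
Since both observations come from the same component, the likelihood for component k is f_k(x₁)·f_k(x₂).
  L_I = [P(nasal | comp) = 0.31] × [0.07] = 0.0217
  L_II = [P(nasal | comp) = 0.10] × [0.19] = 0.019
  L_III = [P(nasal | comp) = 0.28] × [0.12] = 0.0336
Weight by the priors:
  π_I·L_I = 0.28 × 0.0217 = 0.006076
  π_II·L_II = 0.34 × 0.019 = 0.00646
  π_III·L_III = 0.38 × 0.0336 = 0.012768
Denominator: 0.006076 + 0.00646 + 0.012768 = 0.025304
P(Language II | data) ≈ 0.255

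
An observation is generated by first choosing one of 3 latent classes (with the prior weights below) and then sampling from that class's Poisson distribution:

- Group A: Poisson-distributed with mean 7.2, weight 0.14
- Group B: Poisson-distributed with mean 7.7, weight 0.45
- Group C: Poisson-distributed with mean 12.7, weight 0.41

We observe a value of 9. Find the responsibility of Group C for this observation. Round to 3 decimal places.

0.302

The responsibility of component k is π_k f_k(x) divided by Σ_j π_j f_j(x).
Evaluate each component's likelihood at the observed value:
  f_A = 0.106982
  f_B = 0.118737
  f_C = 0.0722654
Multiply by the mixture weights:
  π_A·f_A = 0.14 × 0.106982 = 0.0149774
  π_B·f_B = 0.45 × 0.118737 = 0.0534316
  π_C·f_C = 0.41 × 0.0722654 = 0.0296288
Evidence: 0.0149774 + 0.0534316 + 0.0296288 = 0.0980379
Responsibility of Group C: 0.0296288 / 0.0980379 ≈ 0.302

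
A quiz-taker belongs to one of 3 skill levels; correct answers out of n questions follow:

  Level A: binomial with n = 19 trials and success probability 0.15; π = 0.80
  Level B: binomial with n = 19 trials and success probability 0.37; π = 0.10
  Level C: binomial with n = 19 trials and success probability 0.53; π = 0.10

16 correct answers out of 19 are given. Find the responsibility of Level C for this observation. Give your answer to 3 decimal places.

P(component k | x) = w_k·f_k(x) / marginal(x), where marginal(x) = Σ_j w_j·f_j(x).
Component likelihoods at x = 16 correct answers out of 19:
  L_A = C(19,16)·0.15^16·0.85^3 = 969·6.56841e-14·0.614125 = 3.90878e-11
  L_B = C(19,16)·0.37^16·0.63^3 = 969·1.23375e-07·0.250047 = 2.98932e-05
  L_C = C(19,16)·0.53^16·0.47^3 = 969·3.87627e-05·0.103823 = 0.0038997
Multiply by the mixture weights:
  w_A·L_A = 0.80 × 3.90878e-11 = 3.12702e-11
  w_B·L_B = 0.10 × 2.98932e-05 = 2.98932e-06
  w_C·L_C = 0.10 × 0.0038997 = 0.00038997
Denominator: 3.12702e-11 + 2.98932e-06 + 0.00038997 = 0.000392959
P(Level C | the observation) ≈ 0.992

0.992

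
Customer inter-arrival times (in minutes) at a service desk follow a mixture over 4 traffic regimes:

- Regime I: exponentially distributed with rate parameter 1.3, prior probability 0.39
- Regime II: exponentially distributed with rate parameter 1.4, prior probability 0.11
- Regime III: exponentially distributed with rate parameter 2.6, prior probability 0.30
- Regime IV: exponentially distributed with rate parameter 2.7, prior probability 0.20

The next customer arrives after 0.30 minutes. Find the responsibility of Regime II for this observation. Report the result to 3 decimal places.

Posterior ∝ prior × likelihood, so P(k | x) ∝ P(Z=k) f_k(x); normalise over all components.
Component likelihoods at x = 0.30 minutes:
  p_I = 1.3·e^(−1.3·0.30) = 1.3·e^(−0.3900) = 0.880174
  p_II = 1.4·e^(−1.4·0.30) = 1.4·e^(−0.4200) = 0.919866
  p_III = 2.6·e^(−2.6·0.30) = 2.6·e^(−0.7800) = 1.19186
  p_IV = 2.7·e^(−2.7·0.30) = 2.7·e^(−0.8100) = 1.20112
Multiply by the mixture weights:
  P(Z=I)·p_I = 0.39 × 0.880174 = 0.343268
  P(Z=II)·p_II = 0.11 × 0.919866 = 0.101185
  P(Z=III)·p_III = 0.30 × 1.19186 = 0.357557
  P(Z=IV)·p_IV = 0.20 × 1.20112 = 0.240223
Marginal: 0.343268 + 0.101185 + 0.357557 + 0.240223 = 1.04223
So the posterior for Regime II is 0.101185 / 1.04223 ≈ 0.097.

0.097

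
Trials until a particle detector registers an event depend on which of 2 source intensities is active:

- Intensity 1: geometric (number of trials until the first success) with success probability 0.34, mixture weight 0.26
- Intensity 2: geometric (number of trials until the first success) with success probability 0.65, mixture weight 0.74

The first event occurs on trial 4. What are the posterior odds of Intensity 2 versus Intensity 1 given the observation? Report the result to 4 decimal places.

0.8115

The posterior odds equal the prior odds times the likelihood ratio: (π_i/π_j)·(f_i(x)/f_j(x)).
Geometric probabilities:
  f_1 = 0.34·(1−0.34)^3 = 0.34·0.287496 = 0.0977486
  f_2 = 0.65·(1−0.65)^3 = 0.65·0.042875 = 0.0278687
Odds = (0.74/0.26) × (0.0278687/0.0977486) = 2.84615 × 0.285106 ≈ 0.8115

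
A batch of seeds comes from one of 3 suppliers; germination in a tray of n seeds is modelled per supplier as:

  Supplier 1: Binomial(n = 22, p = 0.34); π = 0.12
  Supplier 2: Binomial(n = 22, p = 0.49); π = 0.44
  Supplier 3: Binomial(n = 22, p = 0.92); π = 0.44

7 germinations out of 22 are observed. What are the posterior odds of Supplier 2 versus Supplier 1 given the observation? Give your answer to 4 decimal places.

Since P(k|x) ∝ π_k f_k(x), the posterior odds are π_i f_i(x) / (π_j f_j(x)).
Binomial probabilities:
  p_1 = C(22,7)·0.34^7·0.66^15 = 170544·0.000525234·0.00196408 = 0.175933
  p_2 = C(22,7)·0.49^7·0.51^15 = 170544·0.00678223·4.10726e-05 = 0.0475074
  p_3 = C(22,7)·0.92^7·0.08^15 = 170544·0.557847·3.51844e-17 = 3.34735e-12
Posterior odds = (π_2·p_2) / (π_1·p_1) = (0.44·0.0475074) / (0.12·0.175933) = 0.0209033 / 0.021112 ≈ 0.9901

0.9901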